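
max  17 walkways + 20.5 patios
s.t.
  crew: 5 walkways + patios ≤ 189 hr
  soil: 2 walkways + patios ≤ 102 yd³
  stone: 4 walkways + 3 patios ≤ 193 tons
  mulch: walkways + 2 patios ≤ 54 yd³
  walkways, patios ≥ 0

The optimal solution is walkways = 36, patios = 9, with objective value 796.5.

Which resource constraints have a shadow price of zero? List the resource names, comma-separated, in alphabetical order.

crew: 189/189 (binding)
soil: 81/102 (slack 21)
stone: 171/193 (slack 22)
mulch: 54/54 (binding)
By complementary slackness, a constraint with positive slack has shadow price 0 → soil, stone.

soil, stone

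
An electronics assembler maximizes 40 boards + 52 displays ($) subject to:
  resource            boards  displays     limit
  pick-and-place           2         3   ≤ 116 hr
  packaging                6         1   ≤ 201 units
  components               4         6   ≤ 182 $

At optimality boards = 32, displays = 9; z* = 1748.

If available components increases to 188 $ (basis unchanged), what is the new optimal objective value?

1799

Binding: packaging and components. Non-binding: pick-and-place (25 unused).
Slack constraints have shadow price 0 (complementary slackness).
The binding rows give the dual system: 6·y_packaging + 4·y_components = 40 and 1·y_packaging + 6·y_components = 52.
This yields shadow prices y_packaging = 1, y_components = 8.5.
Δz = y_components·Δb = 8.5 × (6) = 51, so new z* = 1748 + 51 = 1799.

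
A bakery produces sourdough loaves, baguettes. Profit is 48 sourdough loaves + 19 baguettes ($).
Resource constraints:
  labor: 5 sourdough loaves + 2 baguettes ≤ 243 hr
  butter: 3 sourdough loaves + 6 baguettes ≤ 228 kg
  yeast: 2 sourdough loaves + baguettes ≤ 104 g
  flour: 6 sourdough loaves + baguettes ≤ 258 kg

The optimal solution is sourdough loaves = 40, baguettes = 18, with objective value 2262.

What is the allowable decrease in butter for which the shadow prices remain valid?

99

Binding constraints: butter, flour. The basis is B = [[3,6],[6,1]] with det -33.
Per unit decrease in butter, x* moves by d = (0.0303, -0.1818).
The basis stays optimal until baguettes reaches 0; allowable decrease = 99 kg.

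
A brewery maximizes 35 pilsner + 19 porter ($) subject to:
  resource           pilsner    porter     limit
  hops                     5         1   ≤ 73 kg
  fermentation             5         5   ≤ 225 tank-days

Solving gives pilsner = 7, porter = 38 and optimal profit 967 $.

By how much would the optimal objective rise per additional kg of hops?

Check each constraint at x*: hops 73/73 (tight); fermentation 225/225 (tight).
Dual feasibility on the basic columns requires 5·y_hops + 5·y_fermentation = 35, 1·y_hops + 5·y_fermentation = 19.
Solving: y_hops = 4, y_fermentation = 3.
Shadow price of hops = 4.

4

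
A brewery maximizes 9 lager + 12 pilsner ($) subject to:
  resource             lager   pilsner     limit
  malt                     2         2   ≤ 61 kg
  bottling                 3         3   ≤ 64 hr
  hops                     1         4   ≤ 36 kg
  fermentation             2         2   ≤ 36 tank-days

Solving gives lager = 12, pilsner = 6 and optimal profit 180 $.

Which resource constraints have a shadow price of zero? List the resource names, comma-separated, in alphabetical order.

bottling, malt

malt: 36/61 (slack 25)
bottling: 54/64 (slack 10)
hops: 36/36 (binding)
fermentation: 36/36 (binding)
By complementary slackness, a constraint with positive slack has shadow price 0 → bottling, malt.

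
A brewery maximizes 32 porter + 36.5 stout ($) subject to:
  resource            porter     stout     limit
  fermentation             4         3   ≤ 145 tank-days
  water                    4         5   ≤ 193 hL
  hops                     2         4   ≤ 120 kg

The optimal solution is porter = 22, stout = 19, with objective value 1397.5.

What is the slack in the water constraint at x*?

10

water used = 4·22 + 5·19 = 183; slack = 193 − 183 = 10.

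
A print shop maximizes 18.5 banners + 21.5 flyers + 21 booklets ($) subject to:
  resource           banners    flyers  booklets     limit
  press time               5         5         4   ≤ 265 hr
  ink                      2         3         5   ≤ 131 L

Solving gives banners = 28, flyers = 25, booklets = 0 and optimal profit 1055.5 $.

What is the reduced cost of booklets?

-4

At the optimum: press time uses 265 of 265 (binding); ink uses 131 of 131 (binding).
Dual feasibility on the basic columns requires 5·y_press time + 2·y_ink = 18.5, 5·y_press time + 3·y_ink = 21.5.
Solving: y_press time = 2.5, y_ink = 3.
Reduced cost of booklets: c₃ − yᵀa₃ = 21 − (2.5·4 + 3·5) = 21 − 25 = -4.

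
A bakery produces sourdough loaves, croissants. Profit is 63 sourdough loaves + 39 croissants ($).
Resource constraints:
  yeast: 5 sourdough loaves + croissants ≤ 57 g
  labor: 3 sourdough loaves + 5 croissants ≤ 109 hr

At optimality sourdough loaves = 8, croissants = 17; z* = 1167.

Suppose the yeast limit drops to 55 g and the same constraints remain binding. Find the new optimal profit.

1149

Check each constraint at x*: yeast 57/57 (tight); labor 109/109 (tight).
Dual feasibility on the basic columns requires 5·y_yeast + 3·y_labor = 63, 1·y_yeast + 5·y_labor = 39.
This yields shadow prices y_yeast = 9, y_labor = 6.
Δz = y_yeast·Δb = 9 × (-2) = -18, so new z* = 1167 − 18 = 1149.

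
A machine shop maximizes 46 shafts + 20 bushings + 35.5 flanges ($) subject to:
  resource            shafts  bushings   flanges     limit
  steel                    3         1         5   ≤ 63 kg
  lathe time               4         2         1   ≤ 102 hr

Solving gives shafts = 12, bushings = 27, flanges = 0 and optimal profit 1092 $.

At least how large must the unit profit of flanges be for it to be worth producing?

37

Check each constraint at x*: steel 63/63 (tight); lathe time 102/102 (tight).
The binding rows give the dual system: 3·y_steel + 4·y_lathe time = 46 and 1·y_steel + 2·y_lathe time = 20.
Solving: y_steel = 6, y_lathe time = 7.
flanges enters the basis when its profit ≥ yᵀa₃ = 6·5 + 7·1 = 37.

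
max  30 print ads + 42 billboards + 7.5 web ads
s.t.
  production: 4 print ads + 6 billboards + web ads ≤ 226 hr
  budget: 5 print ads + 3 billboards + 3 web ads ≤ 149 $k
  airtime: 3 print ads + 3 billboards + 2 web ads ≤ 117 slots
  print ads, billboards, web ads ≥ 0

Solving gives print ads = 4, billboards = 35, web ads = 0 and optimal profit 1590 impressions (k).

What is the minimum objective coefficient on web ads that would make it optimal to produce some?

Binding: production and airtime. Non-binding: budget (24 unused).
By complementary slackness, y = 0 for the non-binding constraint.
Dual feasibility on the basic columns requires 4·y_production + 3·y_airtime = 30, 6·y_production + 3·y_airtime = 42.
→ y_production = 6 and y_airtime = 2.
web ads enters the basis when its profit ≥ yᵀa₃ = 6·1 + 2·2 = 10.

10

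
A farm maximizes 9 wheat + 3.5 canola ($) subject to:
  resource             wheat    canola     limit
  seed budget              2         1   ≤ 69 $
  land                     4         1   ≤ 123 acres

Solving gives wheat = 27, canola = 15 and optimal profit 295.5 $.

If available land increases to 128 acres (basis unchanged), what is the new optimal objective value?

300.5

Check each constraint at x*: seed budget 69/69 (tight); land 123/123 (tight).
From A_Bᵀ y = c: 2·y_seed budget + 4·y_land = 9; 1·y_seed budget + 1·y_land = 3.5.
This yields shadow prices y_seed budget = 2.5, y_land = 1.
Δz = y_land·Δb = 1 × (5) = 5, so new z* = 295.5 + 5 = 300.5.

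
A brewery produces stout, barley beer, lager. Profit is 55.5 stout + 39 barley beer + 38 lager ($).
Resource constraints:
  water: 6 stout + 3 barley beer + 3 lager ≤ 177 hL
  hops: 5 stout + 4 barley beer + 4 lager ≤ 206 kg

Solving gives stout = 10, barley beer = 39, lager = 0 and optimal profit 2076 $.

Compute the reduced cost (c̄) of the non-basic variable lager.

Check each constraint at x*: water 177/177 (tight); hops 206/206 (tight).
The binding rows give the dual system: 6·y_water + 5·y_hops = 55.5 and 3·y_water + 4·y_hops = 39.
Solving: y_water = 3, y_hops = 7.5.
Reduced cost of lager: c₃ − yᵀa₃ = 38 − (3·3 + 7.5·4) = 38 − 39 = -1.

-1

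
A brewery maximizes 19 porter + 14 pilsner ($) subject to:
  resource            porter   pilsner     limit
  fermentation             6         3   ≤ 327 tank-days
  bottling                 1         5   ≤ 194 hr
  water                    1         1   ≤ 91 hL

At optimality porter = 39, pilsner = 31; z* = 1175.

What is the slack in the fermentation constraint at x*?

0

fermentation used = 6·39 + 3·31 = 327; slack = 327 − 327 = 0.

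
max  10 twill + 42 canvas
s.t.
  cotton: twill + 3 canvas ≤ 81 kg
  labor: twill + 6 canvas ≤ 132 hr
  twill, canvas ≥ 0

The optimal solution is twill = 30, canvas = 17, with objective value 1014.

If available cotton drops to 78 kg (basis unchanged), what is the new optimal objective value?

Both cotton and labor are binding at x*.
From A_Bᵀ y = c: 1·y_cotton + 1·y_labor = 10; 3·y_cotton + 6·y_labor = 42.
Solving: y_cotton = 6, y_labor = 4.
Δz = y_cotton·Δb = 6 × (-3) = -18, so new z* = 1014 − 18 = 996.

996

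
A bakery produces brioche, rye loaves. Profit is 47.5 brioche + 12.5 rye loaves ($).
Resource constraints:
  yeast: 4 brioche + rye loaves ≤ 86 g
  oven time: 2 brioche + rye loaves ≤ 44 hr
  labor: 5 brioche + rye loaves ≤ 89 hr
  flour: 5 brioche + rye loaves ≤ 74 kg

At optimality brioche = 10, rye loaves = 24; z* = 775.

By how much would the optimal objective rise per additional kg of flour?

Binding: oven time and flour. Non-binding: yeast (22 unused), labor (15 unused).
Slack constraints have shadow price 0 (complementary slackness).
From A_Bᵀ y = c: 2·y_oven time + 5·y_flour = 47.5; 1·y_oven time + 1·y_flour = 12.5.
→ y_oven time = 5 and y_flour = 7.5.
Shadow price of flour = 7.5.

7.5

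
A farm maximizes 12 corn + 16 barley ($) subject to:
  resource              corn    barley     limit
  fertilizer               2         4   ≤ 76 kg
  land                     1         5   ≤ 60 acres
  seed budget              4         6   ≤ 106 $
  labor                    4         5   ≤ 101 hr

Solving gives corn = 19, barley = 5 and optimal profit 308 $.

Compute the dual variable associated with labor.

2

Check each constraint at x*: fertilizer 58/76 (slack 18); land 44/60 (slack 16); seed budget 106/106 (tight); labor 101/101 (tight).
Slack constraints have shadow price 0 (complementary slackness).
From A_Bᵀ y = c: 4·y_seed budget + 4·y_labor = 12; 6·y_seed budget + 5·y_labor = 16.
→ y_seed budget = 1 and y_labor = 2.
Shadow price of labor = 2.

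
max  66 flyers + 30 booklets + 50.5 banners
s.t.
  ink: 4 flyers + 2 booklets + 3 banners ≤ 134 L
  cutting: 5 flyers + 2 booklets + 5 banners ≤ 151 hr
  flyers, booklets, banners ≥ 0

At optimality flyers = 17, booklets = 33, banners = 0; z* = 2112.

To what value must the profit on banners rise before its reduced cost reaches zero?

Check each constraint at x*: ink 134/134 (tight); cutting 151/151 (tight).
Dual feasibility on the basic columns requires 4·y_ink + 5·y_cutting = 66, 2·y_ink + 2·y_cutting = 30.
This yields shadow prices y_ink = 9, y_cutting = 6.
banners enters the basis when its profit ≥ yᵀa₃ = 9·3 + 6·5 = 57.

57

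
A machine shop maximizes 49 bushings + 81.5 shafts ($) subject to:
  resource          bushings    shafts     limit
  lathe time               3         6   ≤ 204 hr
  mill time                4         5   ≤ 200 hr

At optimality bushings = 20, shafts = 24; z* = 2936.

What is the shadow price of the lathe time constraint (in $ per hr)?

9

At the optimum: lathe time uses 204 of 204 (binding); mill time uses 200 of 200 (binding).
From A_Bᵀ y = c: 3·y_lathe time + 4·y_mill time = 49; 6·y_lathe time + 5·y_mill time = 81.5.
This yields shadow prices y_lathe time = 9, y_mill time = 5.5.
Shadow price of lathe time = 9.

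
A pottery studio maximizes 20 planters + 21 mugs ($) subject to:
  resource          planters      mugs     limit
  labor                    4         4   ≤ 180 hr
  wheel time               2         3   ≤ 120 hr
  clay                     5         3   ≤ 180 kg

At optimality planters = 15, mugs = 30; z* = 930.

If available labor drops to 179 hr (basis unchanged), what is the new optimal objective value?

Binding: labor and wheel time. Non-binding: clay (15 unused).
Slack constraints have shadow price 0 (complementary slackness).
The binding rows give the dual system: 4·y_labor + 2·y_wheel time = 20 and 4·y_labor + 3·y_wheel time = 21.
This yields shadow prices y_labor = 4.5, y_wheel time = 1.
Δz = y_labor·Δb = 4.5 × (-1) = -4.5, so new z* = 930 − 4.5 = 925.5.

925.5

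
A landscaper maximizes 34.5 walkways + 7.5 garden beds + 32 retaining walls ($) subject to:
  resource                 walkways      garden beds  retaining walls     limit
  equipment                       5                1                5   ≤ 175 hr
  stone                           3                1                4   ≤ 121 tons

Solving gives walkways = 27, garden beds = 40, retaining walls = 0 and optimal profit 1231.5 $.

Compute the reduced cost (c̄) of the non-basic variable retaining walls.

Check each constraint at x*: equipment 175/175 (tight); stone 121/121 (tight).
Dual feasibility on the basic columns requires 5·y_equipment + 3·y_stone = 34.5, 1·y_equipment + 1·y_stone = 7.5.
Solving: y_equipment = 6, y_stone = 1.5.
Reduced cost of retaining walls: c₃ − yᵀa₃ = 32 − (6·5 + 1.5·4) = 32 − 36 = -4.

-4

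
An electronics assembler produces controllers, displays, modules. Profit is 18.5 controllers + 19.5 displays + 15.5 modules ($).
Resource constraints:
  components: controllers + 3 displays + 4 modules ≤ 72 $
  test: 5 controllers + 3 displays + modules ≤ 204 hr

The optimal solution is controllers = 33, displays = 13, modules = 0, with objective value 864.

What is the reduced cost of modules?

Both components and test are binding at x*.
Dual feasibility on the basic columns requires 1·y_components + 5·y_test = 18.5, 3·y_components + 3·y_test = 19.5.
This yields shadow prices y_components = 3.5, y_test = 3.
Reduced cost of modules: c₃ − yᵀa₃ = 15.5 − (3.5·4 + 3·1) = 15.5 − 17 = -1.5.

-1.5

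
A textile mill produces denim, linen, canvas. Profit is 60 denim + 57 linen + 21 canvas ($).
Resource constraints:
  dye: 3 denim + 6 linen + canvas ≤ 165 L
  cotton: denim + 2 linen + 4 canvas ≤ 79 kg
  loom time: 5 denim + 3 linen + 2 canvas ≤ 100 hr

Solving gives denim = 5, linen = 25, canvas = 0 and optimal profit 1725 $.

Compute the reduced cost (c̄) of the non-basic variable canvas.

At the optimum: dye uses 165 of 165 (binding); cotton uses 55 of 79 (slack = 24); loom time uses 100 of 100 (binding).
Since cotton is not tight, its dual is 0.
The binding rows give the dual system: 3·y_dye + 5·y_loom time = 60 and 6·y_dye + 3·y_loom time = 57.
→ y_dye = 5 and y_loom time = 9.
Reduced cost of canvas: c₃ − yᵀa₃ = 21 − (5·1 + 9·2) = 21 − 23 = -2.

-2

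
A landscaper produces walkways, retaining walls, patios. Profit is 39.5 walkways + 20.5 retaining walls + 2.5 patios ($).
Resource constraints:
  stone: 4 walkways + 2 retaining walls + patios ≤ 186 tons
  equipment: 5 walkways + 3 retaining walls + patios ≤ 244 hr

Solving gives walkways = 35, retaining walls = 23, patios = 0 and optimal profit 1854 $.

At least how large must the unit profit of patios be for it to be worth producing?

At the optimum: stone uses 186 of 186 (binding); equipment uses 244 of 244 (binding).
From A_Bᵀ y = c: 4·y_stone + 5·y_equipment = 39.5; 2·y_stone + 3·y_equipment = 20.5.
This yields shadow prices y_stone = 8, y_equipment = 1.5.
patios enters the basis when its profit ≥ yᵀa₃ = 8·1 + 1.5·1 = 9.5.

9.5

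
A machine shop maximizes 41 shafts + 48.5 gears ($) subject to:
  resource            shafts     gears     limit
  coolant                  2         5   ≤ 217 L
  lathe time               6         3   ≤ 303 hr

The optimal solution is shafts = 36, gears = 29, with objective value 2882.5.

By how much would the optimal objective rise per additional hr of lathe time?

Both coolant and lathe time are binding at x*.
The binding rows give the dual system: 2·y_coolant + 6·y_lathe time = 41 and 5·y_coolant + 3·y_lathe time = 48.5.
Solving: y_coolant = 7, y_lathe time = 4.5.
Shadow price of lathe time = 4.5.

4.5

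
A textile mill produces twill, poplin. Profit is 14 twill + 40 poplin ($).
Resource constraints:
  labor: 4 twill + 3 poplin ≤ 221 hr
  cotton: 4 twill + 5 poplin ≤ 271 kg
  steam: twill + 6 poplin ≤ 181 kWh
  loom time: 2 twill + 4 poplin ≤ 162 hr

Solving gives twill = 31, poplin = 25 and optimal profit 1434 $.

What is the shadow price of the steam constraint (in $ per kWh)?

3

Binding: steam and loom time. Non-binding: labor (22 unused), cotton (22 unused).
Since labor, cotton are not tight, their duals are 0.
The binding rows give the dual system: 1·y_steam + 2·y_loom time = 14 and 6·y_steam + 4·y_loom time = 40.
Solving: y_steam = 3, y_loom time = 5.5.
Shadow price of steam = 3.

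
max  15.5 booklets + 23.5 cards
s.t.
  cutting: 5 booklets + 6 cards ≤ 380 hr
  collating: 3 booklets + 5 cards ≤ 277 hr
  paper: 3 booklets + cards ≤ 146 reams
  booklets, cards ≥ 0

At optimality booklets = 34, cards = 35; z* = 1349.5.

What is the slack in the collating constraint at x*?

0

collating used = 3·34 + 5·35 = 277; slack = 277 − 277 = 0.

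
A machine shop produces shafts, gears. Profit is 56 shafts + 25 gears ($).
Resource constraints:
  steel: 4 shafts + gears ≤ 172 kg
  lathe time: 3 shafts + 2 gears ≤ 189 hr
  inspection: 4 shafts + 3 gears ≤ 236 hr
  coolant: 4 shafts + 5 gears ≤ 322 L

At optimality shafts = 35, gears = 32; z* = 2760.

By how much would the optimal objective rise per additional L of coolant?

Binding: steel and inspection. Non-binding: lathe time (20 unused), coolant (22 unused).
Slack constraints have shadow price 0 (complementary slackness).
From A_Bᵀ y = c: 4·y_steel + 4·y_inspection = 56; 1·y_steel + 3·y_inspection = 25.
This yields shadow prices y_steel = 8.5, y_inspection = 5.5.
Shadow price of coolant = 0.

0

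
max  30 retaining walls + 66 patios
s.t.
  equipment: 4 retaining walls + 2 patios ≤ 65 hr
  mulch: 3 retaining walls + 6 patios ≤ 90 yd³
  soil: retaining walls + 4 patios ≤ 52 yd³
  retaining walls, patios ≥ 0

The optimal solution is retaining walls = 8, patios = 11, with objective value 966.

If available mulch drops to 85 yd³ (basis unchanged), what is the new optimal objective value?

Binding: mulch and soil. Non-binding: equipment (11 unused).
By complementary slackness, y = 0 for the non-binding constraint.
Dual feasibility on the basic columns requires 3·y_mulch + 1·y_soil = 30, 6·y_mulch + 4·y_soil = 66.
→ y_mulch = 9 and y_soil = 3.
Δz = y_mulch·Δb = 9 × (-5) = -45, so new z* = 966 − 45 = 921.

921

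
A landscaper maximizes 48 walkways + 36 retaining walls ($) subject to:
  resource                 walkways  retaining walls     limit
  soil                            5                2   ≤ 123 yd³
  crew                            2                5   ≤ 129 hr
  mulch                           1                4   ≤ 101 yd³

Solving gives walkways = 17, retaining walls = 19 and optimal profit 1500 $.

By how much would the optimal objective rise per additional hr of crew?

Check each constraint at x*: soil 123/123 (tight); crew 129/129 (tight); mulch 93/101 (slack 8).
By complementary slackness, y = 0 for the non-binding constraint.
Dual feasibility on the basic columns requires 5·y_soil + 2·y_crew = 48, 2·y_soil + 5·y_crew = 36.
Solving: y_soil = 8, y_crew = 4.
Shadow price of crew = 4.

4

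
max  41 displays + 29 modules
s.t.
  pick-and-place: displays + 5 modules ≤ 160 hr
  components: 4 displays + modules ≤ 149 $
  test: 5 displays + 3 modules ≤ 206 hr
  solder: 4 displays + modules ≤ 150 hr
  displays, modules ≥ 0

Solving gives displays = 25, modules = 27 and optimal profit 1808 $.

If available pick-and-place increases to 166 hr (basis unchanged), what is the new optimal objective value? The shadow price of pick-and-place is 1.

1814

Δb = 6, so new z* = 1808 + (1)·(6) = 1808 + 6 = 1814.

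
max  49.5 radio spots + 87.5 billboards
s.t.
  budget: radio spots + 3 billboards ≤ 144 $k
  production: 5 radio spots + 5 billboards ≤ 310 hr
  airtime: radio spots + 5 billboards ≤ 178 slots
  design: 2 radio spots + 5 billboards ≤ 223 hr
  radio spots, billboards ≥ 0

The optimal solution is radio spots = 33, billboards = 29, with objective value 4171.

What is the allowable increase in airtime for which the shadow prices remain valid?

16

Binding constraints: production, airtime. The basis is B = [[5,5],[1,5]] with det 20.
Per unit increase in airtime, x* moves by d = (-0.25, 0.25).
The basis stays optimal until design becomes binding; allowable increase = 16 slots.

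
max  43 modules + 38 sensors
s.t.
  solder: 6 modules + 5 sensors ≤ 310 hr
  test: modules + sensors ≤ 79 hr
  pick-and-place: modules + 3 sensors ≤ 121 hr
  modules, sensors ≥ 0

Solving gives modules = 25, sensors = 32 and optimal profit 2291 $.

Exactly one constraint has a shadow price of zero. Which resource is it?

solder: 310/310 (binding)
test: 57/79 (slack 22)
pick-and-place: 121/121 (binding)
By complementary slackness, a constraint with positive slack has shadow price 0 → test.

test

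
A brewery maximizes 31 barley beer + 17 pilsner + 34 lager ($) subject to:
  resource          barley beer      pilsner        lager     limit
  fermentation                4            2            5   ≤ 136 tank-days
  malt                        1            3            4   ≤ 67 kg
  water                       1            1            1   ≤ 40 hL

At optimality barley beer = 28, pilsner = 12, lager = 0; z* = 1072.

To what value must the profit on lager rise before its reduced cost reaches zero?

38

Check each constraint at x*: fermentation 136/136 (tight); malt 64/67 (slack 3); water 40/40 (tight).
Since malt is not tight, its dual is 0.
From A_Bᵀ y = c: 4·y_fermentation + 1·y_water = 31; 2·y_fermentation + 1·y_water = 17.
Solving: y_fermentation = 7, y_water = 3.
lager enters the basis when its profit ≥ yᵀa₃ = 7·5 + 3·1 = 38.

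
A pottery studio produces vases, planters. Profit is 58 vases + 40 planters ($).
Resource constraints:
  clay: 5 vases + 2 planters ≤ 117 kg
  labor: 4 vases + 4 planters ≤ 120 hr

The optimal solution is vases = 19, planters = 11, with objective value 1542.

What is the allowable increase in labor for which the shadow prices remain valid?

Binding constraints: clay, labor. The basis is B = [[5,2],[4,4]] with det 12.
Per unit increase in labor, x* moves by d = (-0.1667, 0.4167).
The basis stays optimal until vases reaches 0; allowable increase = 114 hr.

114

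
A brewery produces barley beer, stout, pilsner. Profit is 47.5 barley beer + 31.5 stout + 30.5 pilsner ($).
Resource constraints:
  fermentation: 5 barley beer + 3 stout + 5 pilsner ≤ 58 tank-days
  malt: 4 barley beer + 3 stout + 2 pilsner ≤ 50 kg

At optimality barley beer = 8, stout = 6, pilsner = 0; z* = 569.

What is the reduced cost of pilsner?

-7

Check each constraint at x*: fermentation 58/58 (tight); malt 50/50 (tight).
The binding rows give the dual system: 5·y_fermentation + 4·y_malt = 47.5 and 3·y_fermentation + 3·y_malt = 31.5.
This yields shadow prices y_fermentation = 5.5, y_malt = 5.
Reduced cost of pilsner: c₃ − yᵀa₃ = 30.5 − (5.5·5 + 5·2) = 30.5 − 37.5 = -7.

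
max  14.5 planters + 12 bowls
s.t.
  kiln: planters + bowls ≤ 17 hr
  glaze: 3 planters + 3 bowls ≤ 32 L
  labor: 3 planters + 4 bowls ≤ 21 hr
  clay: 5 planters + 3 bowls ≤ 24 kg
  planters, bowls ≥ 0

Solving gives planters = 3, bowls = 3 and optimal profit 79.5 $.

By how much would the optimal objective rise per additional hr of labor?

Check each constraint at x*: kiln 6/17 (slack 11); glaze 18/32 (slack 14); labor 21/21 (tight); clay 24/24 (tight).
By complementary slackness, y = 0 for the non-binding constraints.
From A_Bᵀ y = c: 3·y_labor + 5·y_clay = 14.5; 4·y_labor + 3·y_clay = 12.
Solving: y_labor = 1.5, y_clay = 2.
Shadow price of labor = 1.5.

1.5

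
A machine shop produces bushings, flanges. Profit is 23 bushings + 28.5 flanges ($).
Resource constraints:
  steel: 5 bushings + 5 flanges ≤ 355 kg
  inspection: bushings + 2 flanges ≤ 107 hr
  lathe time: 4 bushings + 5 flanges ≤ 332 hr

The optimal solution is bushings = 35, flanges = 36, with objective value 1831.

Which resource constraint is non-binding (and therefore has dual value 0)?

lathe time

steel: 355/355 (binding)
inspection: 107/107 (binding)
lathe time: 320/332 (slack 12)
By complementary slackness, a constraint with positive slack has shadow price 0 → lathe time.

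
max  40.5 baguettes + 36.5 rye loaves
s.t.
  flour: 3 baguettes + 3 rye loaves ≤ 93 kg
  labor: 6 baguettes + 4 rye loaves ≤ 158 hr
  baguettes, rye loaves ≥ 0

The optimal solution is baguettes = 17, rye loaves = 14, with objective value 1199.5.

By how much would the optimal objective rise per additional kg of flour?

9.5

At the optimum: flour uses 93 of 93 (binding); labor uses 158 of 158 (binding).
From A_Bᵀ y = c: 3·y_flour + 6·y_labor = 40.5; 3·y_flour + 4·y_labor = 36.5.
→ y_flour = 9.5 and y_labor = 2.
Shadow price of flour = 9.5.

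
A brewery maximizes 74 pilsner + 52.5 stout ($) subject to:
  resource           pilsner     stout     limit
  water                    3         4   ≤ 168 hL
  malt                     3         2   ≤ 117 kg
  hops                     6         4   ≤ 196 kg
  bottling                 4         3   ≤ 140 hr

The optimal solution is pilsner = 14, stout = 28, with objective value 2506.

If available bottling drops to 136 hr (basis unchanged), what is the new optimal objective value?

Check each constraint at x*: water 154/168 (slack 14); malt 98/117 (slack 19); hops 196/196 (tight); bottling 140/140 (tight).
By complementary slackness, y = 0 for the non-binding constraints.
Dual feasibility on the basic columns requires 6·y_hops + 4·y_bottling = 74, 4·y_hops + 3·y_bottling = 52.5.
This yields shadow prices y_hops = 6, y_bottling = 9.5.
Δz = y_bottling·Δb = 9.5 × (-4) = -38, so new z* = 2506 − 38 = 2468.

2468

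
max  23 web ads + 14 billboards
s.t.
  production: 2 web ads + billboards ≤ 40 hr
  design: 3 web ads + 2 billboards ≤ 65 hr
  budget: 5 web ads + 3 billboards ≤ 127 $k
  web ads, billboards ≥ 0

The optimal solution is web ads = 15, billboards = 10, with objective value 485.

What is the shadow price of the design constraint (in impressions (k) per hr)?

Binding: production and design. Non-binding: budget (22 unused).
Since budget is not tight, its dual is 0.
Dual feasibility on the basic columns requires 2·y_production + 3·y_design = 23, 1·y_production + 2·y_design = 14.
This yields shadow prices y_production = 4, y_design = 5.
Shadow price of design = 5.

5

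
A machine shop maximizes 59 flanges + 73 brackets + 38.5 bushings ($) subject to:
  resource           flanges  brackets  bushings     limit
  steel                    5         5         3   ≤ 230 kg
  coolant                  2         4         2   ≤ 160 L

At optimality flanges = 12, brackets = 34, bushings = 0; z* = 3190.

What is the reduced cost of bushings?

-2.5

Both steel and coolant are binding at x*.
Dual feasibility on the basic columns requires 5·y_steel + 2·y_coolant = 59, 5·y_steel + 4·y_coolant = 73.
This yields shadow prices y_steel = 9, y_coolant = 7.
Reduced cost of bushings: c₃ − yᵀa₃ = 38.5 − (9·3 + 7·2) = 38.5 − 41 = -2.5.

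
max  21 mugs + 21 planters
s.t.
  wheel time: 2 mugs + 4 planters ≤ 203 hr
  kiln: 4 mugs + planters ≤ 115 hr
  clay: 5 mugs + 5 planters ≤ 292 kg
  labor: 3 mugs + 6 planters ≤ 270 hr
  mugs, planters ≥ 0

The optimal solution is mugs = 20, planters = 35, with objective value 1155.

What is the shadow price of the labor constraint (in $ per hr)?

3

At the optimum: wheel time uses 180 of 203 (slack = 23); kiln uses 115 of 115 (binding); clay uses 275 of 292 (slack = 17); labor uses 270 of 270 (binding).
Slack constraints have shadow price 0 (complementary slackness).
Dual feasibility on the basic columns requires 4·y_kiln + 3·y_labor = 21, 1·y_kiln + 6·y_labor = 21.
→ y_kiln = 3 and y_labor = 3.
Shadow price of labor = 3.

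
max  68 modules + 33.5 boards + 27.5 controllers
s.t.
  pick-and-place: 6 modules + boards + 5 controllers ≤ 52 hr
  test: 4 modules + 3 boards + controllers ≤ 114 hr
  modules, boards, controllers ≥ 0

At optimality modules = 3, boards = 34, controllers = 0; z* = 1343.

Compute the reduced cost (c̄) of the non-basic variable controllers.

-7

Both pick-and-place and test are binding at x*.
From A_Bᵀ y = c: 6·y_pick-and-place + 4·y_test = 68; 1·y_pick-and-place + 3·y_test = 33.5.
This yields shadow prices y_pick-and-place = 5, y_test = 9.5.
Reduced cost of controllers: c₃ − yᵀa₃ = 27.5 − (5·5 + 9.5·1) = 27.5 − 34.5 = -7.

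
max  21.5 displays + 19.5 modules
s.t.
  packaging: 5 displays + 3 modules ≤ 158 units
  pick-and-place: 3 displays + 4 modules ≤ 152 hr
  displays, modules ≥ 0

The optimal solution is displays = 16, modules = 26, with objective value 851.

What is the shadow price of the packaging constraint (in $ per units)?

Check each constraint at x*: packaging 158/158 (tight); pick-and-place 152/152 (tight).
The binding rows give the dual system: 5·y_packaging + 3·y_pick-and-place = 21.5 and 3·y_packaging + 4·y_pick-and-place = 19.5.
Solving: y_packaging = 2.5, y_pick-and-place = 3.
Shadow price of packaging = 2.5.

2.5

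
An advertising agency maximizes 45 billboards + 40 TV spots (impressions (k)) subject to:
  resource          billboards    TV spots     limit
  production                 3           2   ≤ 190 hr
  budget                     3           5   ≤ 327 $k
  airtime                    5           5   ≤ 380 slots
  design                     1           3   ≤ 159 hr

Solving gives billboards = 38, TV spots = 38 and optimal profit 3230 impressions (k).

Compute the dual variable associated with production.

Binding: production and airtime. Non-binding: budget (23 unused), design (7 unused).
Slack constraints have shadow price 0 (complementary slackness).
Dual feasibility on the basic columns requires 3·y_production + 5·y_airtime = 45, 2·y_production + 5·y_airtime = 40.
Solving: y_production = 5, y_airtime = 6.
Shadow price of production = 5.

5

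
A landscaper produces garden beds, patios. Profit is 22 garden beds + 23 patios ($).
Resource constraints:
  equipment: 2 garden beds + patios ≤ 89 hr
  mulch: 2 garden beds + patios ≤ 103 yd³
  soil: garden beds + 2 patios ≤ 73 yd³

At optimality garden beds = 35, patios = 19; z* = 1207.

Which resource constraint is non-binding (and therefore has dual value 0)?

mulch

equipment: 89/89 (binding)
mulch: 89/103 (slack 14)
soil: 73/73 (binding)
By complementary slackness, a constraint with positive slack has shadow price 0 → mulch.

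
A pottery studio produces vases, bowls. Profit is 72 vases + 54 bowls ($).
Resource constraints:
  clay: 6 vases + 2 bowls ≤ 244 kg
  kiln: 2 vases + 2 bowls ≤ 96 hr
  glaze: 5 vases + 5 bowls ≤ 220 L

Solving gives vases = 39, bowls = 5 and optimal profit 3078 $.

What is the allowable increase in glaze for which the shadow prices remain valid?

Binding constraints: clay, glaze. The basis is B = [[6,2],[5,5]] with det 20.
Per unit increase in glaze, x* moves by d = (-0.1, 0.3).
The basis stays optimal until kiln becomes binding; allowable increase = 20 L.

20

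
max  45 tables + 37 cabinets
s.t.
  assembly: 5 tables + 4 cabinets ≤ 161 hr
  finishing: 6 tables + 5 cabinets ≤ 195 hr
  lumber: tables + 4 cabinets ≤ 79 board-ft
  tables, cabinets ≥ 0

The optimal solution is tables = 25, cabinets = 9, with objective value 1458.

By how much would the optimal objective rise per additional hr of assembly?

3

At the optimum: assembly uses 161 of 161 (binding); finishing uses 195 of 195 (binding); lumber uses 61 of 79 (slack = 18).
Slack constraints have shadow price 0 (complementary slackness).
Dual feasibility on the basic columns requires 5·y_assembly + 6·y_finishing = 45, 4·y_assembly + 5·y_finishing = 37.
This yields shadow prices y_assembly = 3, y_finishing = 5.
Shadow price of assembly = 3.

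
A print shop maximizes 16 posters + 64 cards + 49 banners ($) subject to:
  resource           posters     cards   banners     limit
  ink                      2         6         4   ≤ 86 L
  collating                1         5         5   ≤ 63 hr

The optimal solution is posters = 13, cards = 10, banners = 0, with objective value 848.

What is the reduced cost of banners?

Check each constraint at x*: ink 86/86 (tight); collating 63/63 (tight).
Dual feasibility on the basic columns requires 2·y_ink + 1·y_collating = 16, 6·y_ink + 5·y_collating = 64.
This yields shadow prices y_ink = 4, y_collating = 8.
Reduced cost of banners: c₃ − yᵀa₃ = 49 − (4·4 + 8·5) = 49 − 56 = -7.

-7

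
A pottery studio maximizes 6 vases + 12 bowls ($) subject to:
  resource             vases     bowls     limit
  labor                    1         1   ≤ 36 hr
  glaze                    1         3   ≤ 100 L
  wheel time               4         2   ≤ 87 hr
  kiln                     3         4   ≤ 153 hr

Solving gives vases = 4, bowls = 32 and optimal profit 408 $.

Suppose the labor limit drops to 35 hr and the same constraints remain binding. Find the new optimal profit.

405

Binding: labor and glaze. Non-binding: wheel time (7 unused), kiln (13 unused).
Since wheel time, kiln are not tight, their duals are 0.
Dual feasibility on the basic columns requires 1·y_labor + 1·y_glaze = 6, 1·y_labor + 3·y_glaze = 12.
Solving: y_labor = 3, y_glaze = 3.
Δz = y_labor·Δb = 3 × (-1) = -3, so new z* = 408 − 3 = 405.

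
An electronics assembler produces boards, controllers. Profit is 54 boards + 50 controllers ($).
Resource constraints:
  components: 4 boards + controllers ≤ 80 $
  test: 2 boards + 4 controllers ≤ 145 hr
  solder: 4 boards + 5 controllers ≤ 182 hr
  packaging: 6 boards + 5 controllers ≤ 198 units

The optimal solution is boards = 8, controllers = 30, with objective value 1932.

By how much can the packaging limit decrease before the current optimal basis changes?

15

Binding constraints: solder, packaging. The basis is B = [[4,5],[6,5]] with det -10.
Per unit decrease in packaging, x* moves by d = (-0.5, 0.4).
The basis stays optimal until test becomes binding; allowable decrease = 15 units.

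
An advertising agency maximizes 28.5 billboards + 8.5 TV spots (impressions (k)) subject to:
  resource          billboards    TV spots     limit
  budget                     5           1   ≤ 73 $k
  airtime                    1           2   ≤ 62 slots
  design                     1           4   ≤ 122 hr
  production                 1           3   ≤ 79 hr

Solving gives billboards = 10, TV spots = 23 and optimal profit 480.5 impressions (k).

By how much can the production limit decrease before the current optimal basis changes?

64.4

Binding constraints: budget, production. The basis is B = [[5,1],[1,3]] with det 14.
Per unit decrease in production, x* moves by d = (0.0714, -0.3571).
The basis stays optimal until TV spots reaches 0; allowable decrease = 64.4 hr.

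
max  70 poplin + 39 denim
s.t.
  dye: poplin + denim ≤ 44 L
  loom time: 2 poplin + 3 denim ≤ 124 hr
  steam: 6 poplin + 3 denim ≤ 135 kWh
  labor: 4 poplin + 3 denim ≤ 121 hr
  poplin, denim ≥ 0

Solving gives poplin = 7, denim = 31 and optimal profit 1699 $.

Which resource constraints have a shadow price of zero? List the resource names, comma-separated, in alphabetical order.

dye: 38/44 (slack 6)
loom time: 107/124 (slack 17)
steam: 135/135 (binding)
labor: 121/121 (binding)
By complementary slackness, a constraint with positive slack has shadow price 0 → dye, loom time.

dye, loom time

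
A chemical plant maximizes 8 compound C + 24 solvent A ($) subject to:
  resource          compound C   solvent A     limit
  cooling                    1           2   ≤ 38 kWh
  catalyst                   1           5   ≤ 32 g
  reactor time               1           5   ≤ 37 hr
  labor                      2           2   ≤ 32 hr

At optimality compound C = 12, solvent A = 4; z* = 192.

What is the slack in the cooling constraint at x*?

cooling used = 1·12 + 2·4 = 20; slack = 38 − 20 = 18.

18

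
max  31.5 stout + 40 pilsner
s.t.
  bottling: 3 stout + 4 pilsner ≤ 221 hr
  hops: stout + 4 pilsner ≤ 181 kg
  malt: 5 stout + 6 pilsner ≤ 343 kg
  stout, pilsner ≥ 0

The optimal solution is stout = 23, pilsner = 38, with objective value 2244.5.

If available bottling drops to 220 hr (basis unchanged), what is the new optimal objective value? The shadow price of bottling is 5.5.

2239

Δb = -1, so new z* = 2244.5 + (5.5)·(-1) = 2244.5 − 5.5 = 2239.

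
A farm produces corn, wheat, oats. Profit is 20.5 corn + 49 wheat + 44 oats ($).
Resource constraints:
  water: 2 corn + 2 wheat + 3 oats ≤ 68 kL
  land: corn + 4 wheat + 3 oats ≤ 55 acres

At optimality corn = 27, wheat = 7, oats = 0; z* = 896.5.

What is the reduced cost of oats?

-1

At the optimum: water uses 68 of 68 (binding); land uses 55 of 55 (binding).
The binding rows give the dual system: 2·y_water + 1·y_land = 20.5 and 2·y_water + 4·y_land = 49.
This yields shadow prices y_water = 5.5, y_land = 9.5.
Reduced cost of oats: c₃ − yᵀa₃ = 44 − (5.5·3 + 9.5·3) = 44 − 45 = -1.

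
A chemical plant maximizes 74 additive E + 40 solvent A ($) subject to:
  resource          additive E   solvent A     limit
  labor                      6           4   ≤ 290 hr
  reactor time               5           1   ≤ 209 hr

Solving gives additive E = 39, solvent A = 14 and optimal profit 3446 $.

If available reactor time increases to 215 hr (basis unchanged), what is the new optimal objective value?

3470

Both labor and reactor time are binding at x*.
Dual feasibility on the basic columns requires 6·y_labor + 5·y_reactor time = 74, 4·y_labor + 1·y_reactor time = 40.
→ y_labor = 9 and y_reactor time = 4.
Δz = y_reactor time·Δb = 4 × (6) = 24, so new z* = 3446 + 24 = 3470.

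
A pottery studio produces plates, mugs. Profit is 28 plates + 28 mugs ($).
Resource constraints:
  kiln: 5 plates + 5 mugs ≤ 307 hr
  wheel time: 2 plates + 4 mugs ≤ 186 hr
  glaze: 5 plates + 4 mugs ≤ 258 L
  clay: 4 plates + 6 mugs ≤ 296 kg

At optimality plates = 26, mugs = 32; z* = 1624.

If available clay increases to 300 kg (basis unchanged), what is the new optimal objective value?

1632

At the optimum: kiln uses 290 of 307 (slack = 17); wheel time uses 180 of 186 (slack = 6); glaze uses 258 of 258 (binding); clay uses 296 of 296 (binding).
Slack constraints have shadow price 0 (complementary slackness).
From A_Bᵀ y = c: 5·y_glaze + 4·y_clay = 28; 4·y_glaze + 6·y_clay = 28.
This yields shadow prices y_glaze = 4, y_clay = 2.
Δz = y_clay·Δb = 2 × (4) = 8, so new z* = 1624 + 8 = 1632.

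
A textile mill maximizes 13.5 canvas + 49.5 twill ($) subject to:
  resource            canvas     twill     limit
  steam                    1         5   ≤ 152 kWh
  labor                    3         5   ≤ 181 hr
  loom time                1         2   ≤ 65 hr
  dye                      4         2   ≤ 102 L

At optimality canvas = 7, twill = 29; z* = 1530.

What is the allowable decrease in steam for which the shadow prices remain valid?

8

Binding constraints: steam, loom time. The basis is B = [[1,5],[1,2]] with det -3.
Per unit decrease in steam, x* moves by d = (0.6667, -0.3333).
The basis stays optimal until dye becomes binding; allowable decrease = 8 kWh.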